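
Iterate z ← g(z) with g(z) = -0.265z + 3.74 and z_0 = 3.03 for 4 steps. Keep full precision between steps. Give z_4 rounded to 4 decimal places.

z_1 = g(3.030000) = 2.937050
z_2 = g(2.937050) = 2.961682
z_3 = g(2.961682) = 2.955154
z_4 = g(2.955154) = 2.956884

2.9569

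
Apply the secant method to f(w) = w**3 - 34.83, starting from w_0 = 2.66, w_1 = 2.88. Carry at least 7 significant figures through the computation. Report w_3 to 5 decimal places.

3.25455

f(w_0) = -16.008904, f(w_1) = -10.942128
w_2 = 2.880000 - (-10.942128)·(2.880000 - 2.660000)/(-10.942128 - (-16.008904)) = 3.355108; f(w_2) = 2.937627
w_3 = 3.355108 - (2.937627)·(3.355108 - 2.880000)/(2.937627 - (-10.942128)) = 3.254553; f(w_3) = -0.357414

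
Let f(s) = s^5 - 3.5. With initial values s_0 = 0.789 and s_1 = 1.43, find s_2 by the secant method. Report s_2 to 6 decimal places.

f(s_0) = -3.194237, f(s_1) = 2.479711
s_2 = 1.430000 - (2.479711)·(1.430000 - 0.789000)/(2.479711 - (-3.194237)) = 1.149861; f(s_2) = -1.489859

1.149861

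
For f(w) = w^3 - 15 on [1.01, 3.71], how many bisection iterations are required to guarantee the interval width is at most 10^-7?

Initial width b − a = 3.71 − 1.01 = 2.700000.
After n steps the width is (b−a)/2^n; need (b−a)/2^n ≤ 10^-7.
So n ≥ log₂(2.700000/10^-7) = log₂(27000000.0000) ≈ 24.6865.
Hence n = 25.

25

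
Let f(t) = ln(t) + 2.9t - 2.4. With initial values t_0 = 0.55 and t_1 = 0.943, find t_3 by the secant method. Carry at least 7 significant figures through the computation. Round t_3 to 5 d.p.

0.87397

Secant update: t_(k+1) = t_k − f(t_k)·(t_k − t_(k-1))/(f(t_k) − f(t_(k-1))).
f(t_0) = -1.402837, f(t_1) = 0.276011
t_2 = 0.943000 - (0.276011)·(0.943000 - 0.550000)/(0.276011 - (-1.402837)) = 0.878389; f(t_2) = 0.017662
t_3 = 0.878389 - (0.017662)·(0.878389 - 0.943000)/(0.017662 - (0.276011)) = 0.873972; f(t_3) = -0.000189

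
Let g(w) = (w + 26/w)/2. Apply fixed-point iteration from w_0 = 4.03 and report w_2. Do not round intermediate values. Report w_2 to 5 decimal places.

w_1 = g(4.030000) = 5.240806
w_2 = g(5.240806) = 5.100937

5.10094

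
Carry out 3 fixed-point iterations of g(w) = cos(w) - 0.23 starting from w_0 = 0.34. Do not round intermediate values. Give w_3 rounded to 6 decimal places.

w_1 = g(0.340000) = 0.712755
w_2 = g(0.712755) = 0.526563
w_3 = g(0.526563) = 0.634539

0.634539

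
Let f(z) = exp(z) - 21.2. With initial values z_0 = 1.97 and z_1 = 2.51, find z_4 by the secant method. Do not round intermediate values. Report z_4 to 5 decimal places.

Secant update: z_(k+1) = z_k − f(z_k)·(z_k − z_(k-1))/(f(z_k) − f(z_(k-1))).
f(z_0) = -14.029324, f(z_1) = -8.895070
z_2 = 2.510000 - (-8.895070)·(2.510000 - 1.970000)/(-8.895070 - (-14.029324)) = 3.445547; f(z_2) = 10.160447
z_3 = 3.445547 - (10.160447)·(3.445547 - 2.510000)/(10.160447 - (-8.895070)) = 2.946711; f(z_3) = -2.156776
z_4 = 2.946711 - (-2.156776)·(2.946711 - 3.445547)/(-2.156776 - (10.160447)) = 3.034059; f(z_4) = -0.418591

3.03406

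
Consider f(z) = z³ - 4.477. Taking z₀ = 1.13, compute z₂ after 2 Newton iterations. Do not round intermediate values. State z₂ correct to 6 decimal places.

1.685325

f'(z) = 3z²
z_0 = 1.130000: f = -3.034103, f' = 3.830700 → z_1 = 1.130000 - (-3.034103)/(3.830700) = 1.922049
z_1 = 1.922049: f = 2.623575, f' = 11.082820 → z_2 = 1.922049 - (2.623575)/(11.082820) = 1.685325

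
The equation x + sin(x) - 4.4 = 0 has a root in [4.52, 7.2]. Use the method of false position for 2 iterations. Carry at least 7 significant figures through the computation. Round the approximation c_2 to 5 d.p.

5.20948

f(4.520000) = -0.861550, f(7.200000) = 3.593668
step 1: c = 5.038259, f(c) = -0.309114 < 0 → new bracket [5.038259, 7.200000]
step 2: c = 5.209476, f(c) = -0.069499 < 0 → new bracket [5.209476, 7.200000]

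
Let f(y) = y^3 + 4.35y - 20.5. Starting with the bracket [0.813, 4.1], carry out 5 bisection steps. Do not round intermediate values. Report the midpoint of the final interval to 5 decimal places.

2.19970

f(0.813000) = -16.426082, f(4.100000) = 66.256000 (opposite signs)
step 1: m = 2.456500, f(m) = 5.009260 > 0 → root in [0.813000, 2.456500]
step 2: m = 1.634750, f(m) = -9.020119 < 0 → root in [1.634750, 2.456500]
step 3: m = 2.045625, f(m) = -3.041446 < 0 → root in [2.045625, 2.456500]
step 4: m = 2.251062, f(m) = 0.698891 > 0 → root in [2.045625, 2.251062]
step 5: m = 2.148344, f(m) = -1.239280 < 0 → root in [2.148344, 2.251062]
Midpoint of [2.148344, 2.251062] = 2.199703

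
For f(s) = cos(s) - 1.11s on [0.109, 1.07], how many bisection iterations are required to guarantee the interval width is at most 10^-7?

24

Initial width b − a = 1.07 − 0.109 = 0.961000.
After n steps the width is (b−a)/2^n; need (b−a)/2^n ≤ 10^-7.
So n ≥ log₂(0.961000/10^-7) = log₂(9610000.0000) ≈ 23.1961.
Hence n = 24.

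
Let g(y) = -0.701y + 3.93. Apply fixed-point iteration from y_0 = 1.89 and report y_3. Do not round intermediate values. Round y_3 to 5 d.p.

y_1 = g(1.890000) = 2.605110
y_2 = g(2.605110) = 2.103818
y_3 = g(2.103818) = 2.455224

2.45522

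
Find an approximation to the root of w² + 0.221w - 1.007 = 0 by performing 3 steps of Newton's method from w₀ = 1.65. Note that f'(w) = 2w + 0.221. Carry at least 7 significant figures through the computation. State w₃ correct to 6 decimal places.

w_0 = 1.650000: f = 2.080150, f' = 3.521000 → w_1 = 1.650000 - (2.080150)/(3.521000) = 1.059216
w_1 = 1.059216: f = 0.349026, f' = 2.339432 → w_2 = 1.059216 - (0.349026)/(2.339432) = 0.910024
w_2 = 0.910024: f = 0.022258, f' = 2.041047 → w_3 = 0.910024 - (0.022258)/(2.041047) = 0.899118

0.899118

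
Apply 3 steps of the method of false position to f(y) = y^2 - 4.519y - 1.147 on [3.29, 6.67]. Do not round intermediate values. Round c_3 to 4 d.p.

4.7164

False-position update: c = (a·f(b) − b·f(a))/(f(b) − f(a)); replace the endpoint whose sign matches f(c).
f(3.290000) = -5.190410, f(6.670000) = 13.200170
step 1: c = 4.243944, f(c) = -2.314322 < 0 → new bracket [4.243944, 6.670000]
step 2: c = 4.605843, f(c) = -0.747016 < 0 → new bracket [4.605843, 6.670000]
step 3: c = 4.716400, f(c) = -0.215984 < 0 → new bracket [4.716400, 6.670000]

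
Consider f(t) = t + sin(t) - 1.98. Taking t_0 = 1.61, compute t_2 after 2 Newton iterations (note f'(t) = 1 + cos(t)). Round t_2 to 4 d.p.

1.0873

Newton update: t ← t − f(t)/f'(t).
t_0 = 1.610000: f = 0.629232, f' = 0.960806 → t_1 = 1.610000 - (0.629232)/(0.960806) = 0.955100
t_1 = 0.955100: f = -0.208528, f' = 1.577527 → t_2 = 0.955100 - (-0.208528)/(1.577527) = 1.087287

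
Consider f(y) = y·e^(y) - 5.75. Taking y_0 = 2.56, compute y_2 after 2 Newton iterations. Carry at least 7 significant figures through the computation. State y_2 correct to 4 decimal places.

1.5745

f'(y) = (y + 1)·e^(y)
y_0 = 2.560000: f = 27.365692, f' = 46.051510 → y_1 = 2.560000 - (27.365692)/(46.051510) = 1.965759
y_1 = 1.965759: f = 8.286169, f' = 21.176500 → y_2 = 1.965759 - (8.286169)/(21.176500) = 1.574468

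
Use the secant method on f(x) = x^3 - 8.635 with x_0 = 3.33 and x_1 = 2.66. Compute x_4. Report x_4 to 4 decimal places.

2.0571

Secant update: x_(k+1) = x_k − f(x_k)·(x_k − x_(k-1))/(f(x_k) − f(x_(k-1))).
f(x_0) = 28.291037, f(x_1) = 10.186096
x_2 = 2.660000 - (10.186096)·(2.660000 - 3.330000)/(10.186096 - (28.291037)) = 2.283049; f(x_2) = 3.264958
x_3 = 2.283049 - (3.264958)·(2.283049 - 2.660000)/(3.264958 - (10.186096)) = 2.105227; f(x_3) = 0.695319
x_4 = 2.105227 - (0.695319)·(2.105227 - 2.283049)/(0.695319 - (3.264958)) = 2.057110; f(x_4) = 0.070071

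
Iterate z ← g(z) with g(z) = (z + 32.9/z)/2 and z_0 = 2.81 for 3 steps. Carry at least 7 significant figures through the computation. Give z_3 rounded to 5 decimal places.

5.73802

z_1 = g(2.810000) = 7.259093
z_2 = g(7.259093) = 5.895670
z_3 = g(5.895670) = 5.738018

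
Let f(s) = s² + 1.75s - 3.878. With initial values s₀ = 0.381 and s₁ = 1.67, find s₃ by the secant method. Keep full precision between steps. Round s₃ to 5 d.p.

1.27210

f(s_0) = -3.066089, f(s_1) = 1.833400
s_2 = 1.670000 - (1.833400)·(1.670000 - 0.381000)/(1.833400 - (-3.066089)) = 1.187653; f(s_2) = -0.389087
s_3 = 1.187653 - (-0.389087)·(1.187653 - 1.670000)/(-0.389087 - (1.833400)) = 1.272097; f(s_3) = -0.033600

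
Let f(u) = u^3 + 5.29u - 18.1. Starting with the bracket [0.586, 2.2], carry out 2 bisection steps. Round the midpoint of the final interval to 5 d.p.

1.99825

f(0.586000) = -14.798830, f(2.200000) = 4.186000 (opposite signs)
step 1: m = 1.393000, f(m) = -8.027985 < 0 → root in [1.393000, 2.200000]
step 2: m = 1.796500, f(m) = -2.798469 < 0 → root in [1.796500, 2.200000]
Midpoint of [1.796500, 2.200000] = 1.998250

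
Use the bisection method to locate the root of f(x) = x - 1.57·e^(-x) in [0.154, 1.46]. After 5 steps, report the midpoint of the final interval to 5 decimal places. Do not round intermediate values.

0.74578

f(0.154000) = -1.191917, f(1.460000) = 1.095389 (opposite signs)
step 1: m = 0.807000, f(m) = 0.106474 > 0 → root in [0.154000, 0.807000]
step 2: m = 0.480500, f(m) = -0.490504 < 0 → root in [0.480500, 0.807000]
step 3: m = 0.643750, f(m) = -0.181000 < 0 → root in [0.643750, 0.807000]
step 4: m = 0.725375, f(m) = -0.034729 < 0 → root in [0.725375, 0.807000]
step 5: m = 0.766187, f(m) = 0.036480 > 0 → root in [0.725375, 0.766187]
Midpoint of [0.725375, 0.766187] = 0.745781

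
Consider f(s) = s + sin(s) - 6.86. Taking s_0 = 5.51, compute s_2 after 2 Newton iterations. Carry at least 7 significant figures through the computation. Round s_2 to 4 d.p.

f'(s) = 1 + cos(s)
s_0 = 5.510000: f = -2.048418, f' = 1.715690 → s_1 = 5.510000 - (-2.048418)/(1.715690) = 6.703933
s_1 = 6.703933: f = 0.252376, f' = 1.912784 → s_2 = 6.703933 - (0.252376)/(1.912784) = 6.571991

6.5720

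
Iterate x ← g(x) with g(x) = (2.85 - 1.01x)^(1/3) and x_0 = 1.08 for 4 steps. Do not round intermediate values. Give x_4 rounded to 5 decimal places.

1.18258

x_1 = g(1.080000) = 1.207179
x_2 = g(1.207179) = 1.177052
x_3 = g(1.177052) = 1.184328
x_4 = g(1.184328) = 1.182579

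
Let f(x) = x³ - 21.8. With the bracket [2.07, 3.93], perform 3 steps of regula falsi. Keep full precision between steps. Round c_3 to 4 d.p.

f(2.070000) = -12.930257, f(3.930000) = 38.898457
step 1: c = 2.534034, f(c) = -5.528138 < 0 → new bracket [2.534034, 3.930000]
step 2: c = 2.707738, f(c) = -1.947279 < 0 → new bracket [2.707738, 3.930000]
step 3: c = 2.766008, f(c) = -0.637818 < 0 → new bracket [2.766008, 3.930000]

2.7660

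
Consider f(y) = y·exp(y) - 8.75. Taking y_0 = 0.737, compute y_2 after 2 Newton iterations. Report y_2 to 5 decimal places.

2.14622

f'(y) = (y + 1)·exp(y)
y_0 = 0.737000: f = -7.209923, f' = 3.629734 → y_1 = 0.737000 - (-7.209923)/(3.629734) = 2.723350
y_1 = 2.723350: f = 32.730052, f' = 56.711312 → y_2 = 2.723350 - (32.730052)/(56.711312) = 2.146215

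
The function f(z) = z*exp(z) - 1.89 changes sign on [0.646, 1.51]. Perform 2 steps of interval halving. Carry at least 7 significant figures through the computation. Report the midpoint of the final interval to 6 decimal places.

f(0.646000) = -0.657500, f(1.510000) = 4.945363 (opposite signs)
step 1: m = 1.078000, f(m) = 1.278022 > 0 → root in [0.646000, 1.078000]
step 2: m = 0.862000, f(m) = 0.151123 > 0 → root in [0.646000, 0.862000]
Midpoint of [0.646000, 0.862000] = 0.754000

0.754000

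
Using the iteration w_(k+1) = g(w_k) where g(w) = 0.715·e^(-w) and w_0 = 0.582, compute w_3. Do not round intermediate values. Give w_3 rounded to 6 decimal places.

w_1 = g(0.582000) = 0.399527
w_2 = g(0.399527) = 0.479505
w_3 = g(0.479505) = 0.442649

0.442649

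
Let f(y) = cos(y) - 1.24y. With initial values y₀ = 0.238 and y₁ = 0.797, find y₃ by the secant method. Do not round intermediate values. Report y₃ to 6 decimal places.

0.644152

f(y_0) = 0.676691, f(y_1) = -0.289424
y_2 = 0.797000 - (-0.289424)·(0.797000 - 0.238000)/(-0.289424 - (0.676691)) = 0.629537; f(y_2) = 0.027673
y_3 = 0.629537 - (0.027673)·(0.629537 - 0.797000)/(0.027673 - (-0.289424)) = 0.644152; f(y_3) = 0.000861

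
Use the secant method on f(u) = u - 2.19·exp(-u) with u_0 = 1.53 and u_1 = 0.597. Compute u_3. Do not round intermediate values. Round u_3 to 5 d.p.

0.89803

f(u_0) = 1.055787, f(u_1) = -0.608509
u_2 = 0.597000 - (-0.608509)·(0.597000 - 1.530000)/(-0.608509 - (1.055787)) = 0.938128; f(u_2) = 0.081051
u_3 = 0.938128 - (0.081051)·(0.938128 - 0.597000)/(0.081051 - (-0.608509)) = 0.898032; f(u_3) = 0.005891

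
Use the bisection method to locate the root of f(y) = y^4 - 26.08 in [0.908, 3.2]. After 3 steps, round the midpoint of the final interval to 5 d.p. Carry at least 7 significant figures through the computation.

2.19725

f(0.908000) = -25.400259, f(3.200000) = 78.777600 (opposite signs)
step 1: m = 2.054000, f(m) = -8.280748 < 0 → root in [2.054000, 3.200000]
step 2: m = 2.627000, f(m) = 21.545581 > 0 → root in [2.054000, 2.627000]
step 3: m = 2.340500, f(m) = 3.927829 > 0 → root in [2.054000, 2.340500]
Midpoint of [2.054000, 2.340500] = 2.197250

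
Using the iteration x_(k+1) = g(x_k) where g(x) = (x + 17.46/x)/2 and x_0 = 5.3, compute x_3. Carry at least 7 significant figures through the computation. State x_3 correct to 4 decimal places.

x_1 = g(5.300000) = 4.297170
x_2 = g(4.297170) = 4.180155
x_3 = g(4.180155) = 4.178517

4.1785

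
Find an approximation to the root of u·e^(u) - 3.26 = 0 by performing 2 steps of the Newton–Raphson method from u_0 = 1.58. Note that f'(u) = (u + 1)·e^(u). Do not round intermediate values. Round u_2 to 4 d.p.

Newton update: u ← u − f(u)/f'(u).
u_0 = 1.580000: f = 4.410830, f' = 12.525786 → u_1 = 1.580000 - (4.410830)/(12.525786) = 1.227860
u_1 = 1.227860: f = 0.931811, f' = 7.605727 → u_2 = 1.227860 - (0.931811)/(7.605727) = 1.105346

1.1053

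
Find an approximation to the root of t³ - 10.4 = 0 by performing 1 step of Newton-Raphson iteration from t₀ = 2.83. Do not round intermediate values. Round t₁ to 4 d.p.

2.3195

Newton update: t ← t − f(t)/f'(t).
f'(t) = 3t²
t_0 = 2.830000: f = 12.265187, f' = 24.026700 → t_1 = 2.830000 - (12.265187)/(24.026700) = 2.319518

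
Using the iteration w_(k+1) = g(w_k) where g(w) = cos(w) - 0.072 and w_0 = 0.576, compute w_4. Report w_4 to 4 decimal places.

0.6764

w_1 = g(0.576000) = 0.766648
w_2 = g(0.766648) = 0.648240
w_3 = g(0.648240) = 0.725148
w_4 = g(0.725148) = 0.676401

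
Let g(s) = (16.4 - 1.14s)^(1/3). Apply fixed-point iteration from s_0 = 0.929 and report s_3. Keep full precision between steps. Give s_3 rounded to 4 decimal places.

2.3917

s_1 = g(0.929000) = 2.484757
s_2 = g(2.484757) = 2.385056
s_3 = g(2.385056) = 2.391698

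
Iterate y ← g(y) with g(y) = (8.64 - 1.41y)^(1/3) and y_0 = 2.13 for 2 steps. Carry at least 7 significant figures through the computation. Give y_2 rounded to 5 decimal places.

y_1 = g(2.130000) = 1.779679
y_2 = g(1.779679) = 1.830216

1.83022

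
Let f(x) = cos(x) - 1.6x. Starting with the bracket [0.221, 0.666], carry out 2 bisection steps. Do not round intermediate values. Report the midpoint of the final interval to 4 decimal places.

0.4991

f(0.221000) = 0.622079, f(0.666000) = -0.279301 (opposite signs)
step 1: m = 0.443500, f(m) = 0.193655 > 0 → root in [0.443500, 0.666000]
step 2: m = 0.554750, f(m) = -0.037568 < 0 → root in [0.443500, 0.554750]
Midpoint of [0.443500, 0.554750] = 0.499125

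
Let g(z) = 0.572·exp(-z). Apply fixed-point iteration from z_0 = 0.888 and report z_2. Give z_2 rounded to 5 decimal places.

0.45204

z_1 = g(0.888000) = 0.235365
z_2 = g(0.235365) = 0.452041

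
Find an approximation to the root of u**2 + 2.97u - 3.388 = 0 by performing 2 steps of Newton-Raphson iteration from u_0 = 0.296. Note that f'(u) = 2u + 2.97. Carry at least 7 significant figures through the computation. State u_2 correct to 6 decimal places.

0.881863

u_0 = 0.296000: f = -2.421264, f' = 3.562000 → u_1 = 0.296000 - (-2.421264)/(3.562000) = 0.975748
u_1 = 0.975748: f = 0.462058, f' = 4.921497 → u_2 = 0.975748 - (0.462058)/(4.921497) = 0.881863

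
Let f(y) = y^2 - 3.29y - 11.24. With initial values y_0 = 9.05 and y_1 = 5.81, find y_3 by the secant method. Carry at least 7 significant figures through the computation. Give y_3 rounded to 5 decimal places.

5.38676

f(y_0) = 40.888000, f(y_1) = 3.401200
y_2 = 5.810000 - (3.401200)·(5.810000 - 9.050000)/(3.401200 - (40.888000)) = 5.516033; f(y_2) = 1.038870
y_3 = 5.516033 - (1.038870)·(5.516033 - 5.810000)/(1.038870 - (3.401200)) = 5.386756; f(y_3) = 0.054715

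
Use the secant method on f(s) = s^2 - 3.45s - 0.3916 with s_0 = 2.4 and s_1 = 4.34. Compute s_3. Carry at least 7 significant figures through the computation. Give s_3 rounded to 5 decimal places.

f(s_0) = -2.911600, f(s_1) = 3.471000
s_2 = 4.340000 - (3.471000)·(4.340000 - 2.400000)/(3.471000 - (-2.911600)) = 3.284985; f(s_2) = -0.933672
s_3 = 3.284985 - (-0.933672)·(3.284985 - 4.340000)/(-0.933672 - (3.471000)) = 3.508620; f(s_3) = -0.185926

3.50862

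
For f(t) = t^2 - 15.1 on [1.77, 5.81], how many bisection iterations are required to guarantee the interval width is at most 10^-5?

Initial width b − a = 5.81 − 1.77 = 4.040000.
After n steps the width is (b−a)/2^n; need (b−a)/2^n ≤ 10^-5.
So n ≥ log₂(4.040000/10^-5) = log₂(404000.0000) ≈ 18.6240.
Hence n = 19.

19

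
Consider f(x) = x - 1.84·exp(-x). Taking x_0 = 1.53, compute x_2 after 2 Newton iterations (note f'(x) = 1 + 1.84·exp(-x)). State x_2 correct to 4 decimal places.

0.8127

x_0 = 1.530000: f = 1.131574, f' = 1.398426 → x_1 = 1.530000 - (1.131574)/(1.398426) = 0.720823
x_1 = 0.720823: f = -0.174065, f' = 1.894888 → x_2 = 0.720823 - (-0.174065)/(1.894888) = 0.812683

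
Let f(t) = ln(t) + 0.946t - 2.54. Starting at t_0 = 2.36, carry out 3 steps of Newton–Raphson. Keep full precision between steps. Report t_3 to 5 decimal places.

1.96886

f'(t) = 1/t + 0.946
t_0 = 2.360000: f = 0.551222, f' = 1.369729 → t_1 = 2.360000 - (0.551222)/(1.369729) = 1.957569
t_1 = 1.957569: f = -0.016437, f' = 1.456838 → t_2 = 1.957569 - (-0.016437)/(1.456838) = 1.968851
t_2 = 1.968851: f = -0.000017, f' = 1.453910 → t_3 = 1.968851 - (-0.000017)/(1.453910) = 1.968863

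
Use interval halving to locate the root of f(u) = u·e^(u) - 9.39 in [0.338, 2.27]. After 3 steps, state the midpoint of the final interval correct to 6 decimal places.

f(0.338000) = -8.916077, f(2.270000) = 12.582240 (opposite signs)
step 1: m = 1.304000, f(m) = -4.586060 < 0 → root in [1.304000, 2.270000]
step 2: m = 1.787000, f(m) = 1.281090 > 0 → root in [1.304000, 1.787000]
step 3: m = 1.545500, f(m) = -2.141116 < 0 → root in [1.545500, 1.787000]
Midpoint of [1.545500, 1.787000] = 1.666250

1.666250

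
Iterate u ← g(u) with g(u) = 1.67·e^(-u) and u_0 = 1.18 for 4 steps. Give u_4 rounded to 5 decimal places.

0.90327

u_1 = g(1.180000) = 0.513155
u_2 = g(0.513155) = 0.999668
u_3 = g(0.999668) = 0.614563
u_4 = g(0.614563) = 0.903265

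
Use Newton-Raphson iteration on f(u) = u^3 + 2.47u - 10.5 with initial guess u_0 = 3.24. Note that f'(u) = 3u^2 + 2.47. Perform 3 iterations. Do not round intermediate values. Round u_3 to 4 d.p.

Newton update: u ← u − f(u)/f'(u).
u_0 = 3.240000: f = 31.515024, f' = 33.962800 → u_1 = 3.240000 - (31.515024)/(33.962800) = 2.312072
u_1 = 2.312072: f = 7.570413, f' = 18.507035 → u_2 = 2.312072 - (7.570413)/(18.507035) = 1.903016
u_2 = 1.903016: f = 1.092169, f' = 13.334413 → u_3 = 1.903016 - (1.092169)/(13.334413) = 1.821110

1.8211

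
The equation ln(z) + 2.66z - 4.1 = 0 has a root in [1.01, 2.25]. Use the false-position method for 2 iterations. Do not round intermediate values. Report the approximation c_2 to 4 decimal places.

1.4125

f(1.010000) = -1.403450, f(2.250000) = 2.695930
step 1: c = 1.434522, f(c) = 0.076661 > 0 → new bracket [1.010000, 1.434522]
step 2: c = 1.412534, f(c) = 0.002727 > 0 → new bracket [1.010000, 1.412534]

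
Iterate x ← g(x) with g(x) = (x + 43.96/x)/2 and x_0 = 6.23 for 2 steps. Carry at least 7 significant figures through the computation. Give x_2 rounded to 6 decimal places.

6.630246

x_1 = g(6.230000) = 6.643090
x_2 = g(6.643090) = 6.630246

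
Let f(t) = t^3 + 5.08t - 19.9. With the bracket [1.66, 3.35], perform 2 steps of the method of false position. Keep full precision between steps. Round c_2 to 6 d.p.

f(1.660000) = -6.892904, f(3.350000) = 34.713375
step 1: c = 1.939982, f(c) = -2.743711 < 0 → new bracket [1.939982, 3.350000]
step 2: c = 2.043265, f(c) = -0.989721 < 0 → new bracket [2.043265, 3.350000]

2.043265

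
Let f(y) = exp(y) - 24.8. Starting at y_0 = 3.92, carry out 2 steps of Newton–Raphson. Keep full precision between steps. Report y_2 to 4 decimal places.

f'(y) = exp(y)
y_0 = 3.920000: f = 25.600445, f' = 50.400445 → y_1 = 3.920000 - (25.600445)/(50.400445) = 3.412059
y_1 = 3.412059: f = 5.527629, f' = 30.327629 → y_2 = 3.412059 - (5.527629)/(30.327629) = 3.229795

3.2298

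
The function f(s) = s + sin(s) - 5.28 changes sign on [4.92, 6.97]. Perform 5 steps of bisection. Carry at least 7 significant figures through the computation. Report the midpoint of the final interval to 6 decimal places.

5.784844

f(4.920000) = -1.338526, f(6.970000) = 2.324077 (opposite signs)
step 1: m = 5.945000, f(m) = 0.333224 > 0 → root in [4.920000, 5.945000]
step 2: m = 5.432500, f(m) = -0.599233 < 0 → root in [5.432500, 5.945000]
step 3: m = 5.688750, f(m) = -0.151291 < 0 → root in [5.688750, 5.945000]
step 4: m = 5.816875, f(m) = 0.087281 > 0 → root in [5.688750, 5.816875]
step 5: m = 5.752813, f(m) = -0.033042 < 0 → root in [5.752813, 5.816875]
Midpoint of [5.752813, 5.816875] = 5.784844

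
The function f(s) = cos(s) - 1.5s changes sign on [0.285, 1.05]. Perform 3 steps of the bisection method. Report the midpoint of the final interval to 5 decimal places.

f(0.285000) = 0.532162, f(1.050000) = -1.077429 (opposite signs)
step 1: m = 0.667500, f(m) = -0.215878 < 0 → root in [0.285000, 0.667500]
step 2: m = 0.476250, f(m) = 0.174345 > 0 → root in [0.476250, 0.667500]
step 3: m = 0.571875, f(m) = -0.016925 < 0 → root in [0.476250, 0.571875]
Midpoint of [0.476250, 0.571875] = 0.524062

0.52406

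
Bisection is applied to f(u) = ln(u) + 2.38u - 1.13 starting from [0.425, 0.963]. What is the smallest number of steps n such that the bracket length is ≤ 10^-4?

Initial width b − a = 0.963 − 0.425 = 0.538000.
After n steps the width is (b−a)/2^n; need (b−a)/2^n ≤ 10^-4.
So n ≥ log₂(0.538000/10^-4) = log₂(5380.0000) ≈ 12.3934.
Hence n = 13.

13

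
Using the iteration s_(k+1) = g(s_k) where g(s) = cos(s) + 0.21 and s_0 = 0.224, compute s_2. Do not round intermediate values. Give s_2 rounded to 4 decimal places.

s_1 = g(0.224000) = 1.185017
s_2 = g(1.185017) = 0.586282

0.5863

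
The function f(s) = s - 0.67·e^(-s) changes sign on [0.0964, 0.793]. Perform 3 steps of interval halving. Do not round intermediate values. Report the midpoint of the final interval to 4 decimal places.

0.4012

f(0.096400) = -0.512027, f(0.793000) = 0.489835 (opposite signs)
step 1: m = 0.444700, f(m) = 0.015219 > 0 → root in [0.096400, 0.444700]
step 2: m = 0.270550, f(m) = -0.240633 < 0 → root in [0.270550, 0.444700]
step 3: m = 0.357625, f(m) = -0.110930 < 0 → root in [0.357625, 0.444700]
Midpoint of [0.357625, 0.444700] = 0.401163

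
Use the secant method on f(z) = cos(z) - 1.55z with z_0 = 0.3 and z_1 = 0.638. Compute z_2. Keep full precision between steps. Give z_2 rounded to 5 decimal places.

0.54519

Secant update: z_(k+1) = z_k − f(z_k)·(z_k − z_(k-1))/(f(z_k) − f(z_(k-1))).
f(z_0) = 0.490336, f(z_1) = -0.185611
z_2 = 0.638000 - (-0.185611)·(0.638000 - 0.300000)/(-0.185611 - (0.490336)) = 0.545187; f(z_2) = 0.009990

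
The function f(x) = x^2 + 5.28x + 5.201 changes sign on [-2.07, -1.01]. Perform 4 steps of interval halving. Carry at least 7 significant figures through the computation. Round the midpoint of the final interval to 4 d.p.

f(-2.070000) = -1.443700, f(-1.010000) = 0.888300 (opposite signs)
step 1: m = -1.540000, f(m) = -0.558600 < 0 → root in [-1.540000, -1.010000]
step 2: m = -1.275000, f(m) = 0.094625 > 0 → root in [-1.540000, -1.275000]
step 3: m = -1.407500, f(m) = -0.249544 < 0 → root in [-1.407500, -1.275000]
step 4: m = -1.341250, f(m) = -0.081848 < 0 → root in [-1.341250, -1.275000]
Midpoint of [-1.341250, -1.275000] = -1.308125

-1.3081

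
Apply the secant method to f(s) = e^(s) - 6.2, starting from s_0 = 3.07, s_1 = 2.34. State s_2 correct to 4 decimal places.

2.0665

Secant update: s_(k+1) = s_k − f(s_k)·(s_k − s_(k-1))/(f(s_k) − f(s_(k-1))).
f(s_0) = 15.341903, f(s_1) = 4.181237
s_2 = 2.340000 - (4.181237)·(2.340000 - 3.070000)/(4.181237 - (15.341903)) = 2.066512; f(s_2) = 1.697233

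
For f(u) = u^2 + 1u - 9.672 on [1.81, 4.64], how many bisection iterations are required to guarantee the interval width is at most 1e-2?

Initial width b − a = 4.64 − 1.81 = 2.830000.
After n steps the width is (b−a)/2^n; need (b−a)/2^n ≤ 1e-2.
So n ≥ log₂(2.830000/1e-2) = log₂(283.0000) ≈ 8.1447.
Hence n = 9.

9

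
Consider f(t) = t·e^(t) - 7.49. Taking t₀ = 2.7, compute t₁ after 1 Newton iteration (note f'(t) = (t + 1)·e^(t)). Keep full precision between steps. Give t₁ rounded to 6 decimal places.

2.106316

Newton update: t ← t − f(t)/f'(t).
t_0 = 2.700000: f = 32.685276, f' = 55.055007 → t_1 = 2.700000 - (32.685276)/(55.055007) = 2.106316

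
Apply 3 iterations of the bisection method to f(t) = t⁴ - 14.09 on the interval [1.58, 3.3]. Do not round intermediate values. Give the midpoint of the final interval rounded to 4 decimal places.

f(1.580000) = -7.857987, f(3.300000) = 104.502100 (opposite signs)
step 1: m = 2.440000, f(m) = 21.355353 > 0 → root in [1.580000, 2.440000]
step 2: m = 2.010000, f(m) = 2.232408 > 0 → root in [1.580000, 2.010000]
step 3: m = 1.795000, f(m) = -3.708555 < 0 → root in [1.795000, 2.010000]
Midpoint of [1.795000, 2.010000] = 1.902500

1.9025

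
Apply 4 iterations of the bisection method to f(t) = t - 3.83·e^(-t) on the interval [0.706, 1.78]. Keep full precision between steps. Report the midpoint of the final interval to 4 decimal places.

1.2094

f(0.706000) = -1.184544, f(1.780000) = 1.134116 (opposite signs)
step 1: m = 1.243000, f(m) = 0.137978 > 0 → root in [0.706000, 1.243000]
step 2: m = 0.974500, f(m) = -0.470869 < 0 → root in [0.974500, 1.243000]
step 3: m = 1.108750, f(m) = -0.155040 < 0 → root in [1.108750, 1.243000]
step 4: m = 1.175875, f(m) = -0.005867 < 0 → root in [1.175875, 1.243000]
Midpoint of [1.175875, 1.243000] = 1.209437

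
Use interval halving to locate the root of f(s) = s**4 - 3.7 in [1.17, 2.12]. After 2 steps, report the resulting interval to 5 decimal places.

f(1.170000) = -1.826113, f(2.120000) = 16.499631 (opposite signs)
step 1: m = 1.645000, f(m) = 3.622571 > 0 → root in [1.170000, 1.645000]
step 2: m = 1.407500, f(m) = 0.224584 > 0 → root in [1.170000, 1.407500]

[1.17000, 1.40750]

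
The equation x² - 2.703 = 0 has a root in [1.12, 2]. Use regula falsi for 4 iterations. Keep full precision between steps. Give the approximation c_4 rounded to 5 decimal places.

1.64402

f(1.120000) = -1.448600, f(2.000000) = 1.297000
step 1: c = 1.584295, f(c) = -0.193010 < 0 → new bracket [1.584295, 2.000000]
step 2: c = 1.638144, f(c) = -0.019486 < 0 → new bracket [1.638144, 2.000000]
step 3: c = 1.643500, f(c) = -0.001909 < 0 → new bracket [1.643500, 2.000000]
step 4: c = 1.644024, f(c) = -0.000187 < 0 → new bracket [1.644024, 2.000000]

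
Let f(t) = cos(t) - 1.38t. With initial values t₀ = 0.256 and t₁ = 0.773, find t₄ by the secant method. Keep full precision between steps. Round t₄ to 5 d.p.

0.59863

f(t_0) = 0.614131, f(t_1) = -0.350921
t_2 = 0.773000 - (-0.350921)·(0.773000 - 0.256000)/(-0.350921 - (0.614131)) = 0.585004; f(t_2) = 0.026405
t_3 = 0.585004 - (0.026405)·(0.585004 - 0.773000)/(0.026405 - (-0.350921)) = 0.598160; f(t_3) = 0.000913
t_4 = 0.598160 - (0.000913)·(0.598160 - 0.585004)/(0.000913 - (0.026405)) = 0.598631; f(t_4) = -0.000003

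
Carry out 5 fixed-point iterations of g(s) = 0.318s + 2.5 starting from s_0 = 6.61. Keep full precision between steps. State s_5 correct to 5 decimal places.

3.67526

s_1 = g(6.610000) = 4.601980
s_2 = g(4.601980) = 3.963430
s_3 = g(3.963430) = 3.760371
s_4 = g(3.760371) = 3.695798
s_5 = g(3.695798) = 3.675264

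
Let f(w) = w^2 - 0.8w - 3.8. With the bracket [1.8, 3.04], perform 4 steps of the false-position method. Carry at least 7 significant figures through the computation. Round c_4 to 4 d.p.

2.3897

f(1.800000) = -2.000000, f(3.040000) = 3.009600
step 1: c = 2.295050, f(c) = -0.368787 < 0 → new bracket [2.295050, 3.040000]
step 2: c = 2.376369, f(c) = -0.053966 < 0 → new bracket [2.376369, 3.040000]
step 3: c = 2.388059, f(c) = -0.007621 < 0 → new bracket [2.388059, 3.040000]
step 4: c = 2.389706, f(c) = -0.001071 < 0 → new bracket [2.389706, 3.040000]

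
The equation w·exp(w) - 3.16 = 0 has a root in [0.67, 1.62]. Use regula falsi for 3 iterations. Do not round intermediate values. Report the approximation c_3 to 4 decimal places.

1.0583

f(0.670000) = -1.850661, f(1.620000) = 5.026006
step 1: c = 0.925666, f(c) = -0.824039 < 0 → new bracket [0.925666, 1.620000]
step 2: c = 1.023470, f(c) = -0.311854 < 0 → new bracket [1.023470, 1.620000]
step 3: c = 1.058321, f(c) = -0.110418 < 0 → new bracket [1.058321, 1.620000]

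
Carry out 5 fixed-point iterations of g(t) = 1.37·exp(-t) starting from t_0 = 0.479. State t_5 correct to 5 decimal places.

t_1 = g(0.479000) = 0.848581
t_2 = g(0.848581) = 0.586390
t_3 = g(0.586390) = 0.762175
t_4 = g(0.762175) = 0.639311
t_5 = g(0.639311) = 0.722889

0.72289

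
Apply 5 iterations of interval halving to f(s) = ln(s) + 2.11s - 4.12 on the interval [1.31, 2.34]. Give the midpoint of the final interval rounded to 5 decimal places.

f(1.310000) = -1.085873, f(2.340000) = 1.667551 (opposite signs)
step 1: m = 1.825000, f(m) = 0.332330 > 0 → root in [1.310000, 1.825000]
step 2: m = 1.567500, f(m) = -0.363093 < 0 → root in [1.567500, 1.825000]
step 3: m = 1.696250, f(m) = -0.012493 < 0 → root in [1.696250, 1.825000]
step 4: m = 1.760625, f(m) = 0.160588 > 0 → root in [1.696250, 1.760625]
step 5: m = 1.728438, f(m) = 0.074221 > 0 → root in [1.696250, 1.728438]
Midpoint of [1.696250, 1.728438] = 1.712344

1.71234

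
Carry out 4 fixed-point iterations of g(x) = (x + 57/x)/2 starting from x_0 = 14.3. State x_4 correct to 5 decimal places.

7.54983

x_1 = g(14.300000) = 9.143007
x_2 = g(9.143007) = 7.688640
x_3 = g(7.688640) = 7.551087
x_4 = g(7.551087) = 7.549835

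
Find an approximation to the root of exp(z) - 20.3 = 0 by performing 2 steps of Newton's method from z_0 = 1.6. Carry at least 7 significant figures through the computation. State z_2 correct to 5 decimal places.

3.88341

Newton update: z ← z − f(z)/f'(z).
f'(z) = exp(z)
z_0 = 1.600000: f = -15.346968, f' = 4.953032 → z_1 = 1.600000 - (-15.346968)/(4.953032) = 4.698499
z_1 = 4.698499: f = 89.482300, f' = 109.782300 → z_2 = 4.698499 - (89.482300)/(109.782300) = 3.883411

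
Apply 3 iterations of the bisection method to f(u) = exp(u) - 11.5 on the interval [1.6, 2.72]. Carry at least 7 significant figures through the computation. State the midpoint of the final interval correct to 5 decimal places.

f(1.600000) = -6.546968, f(2.720000) = 3.680322 (opposite signs)
step 1: m = 2.160000, f(m) = -2.828862 < 0 → root in [2.160000, 2.720000]
step 2: m = 2.440000, f(m) = -0.026959 < 0 → root in [2.440000, 2.720000]
step 3: m = 2.580000, f(m) = 1.697138 > 0 → root in [2.440000, 2.580000]
Midpoint of [2.440000, 2.580000] = 2.510000

2.51000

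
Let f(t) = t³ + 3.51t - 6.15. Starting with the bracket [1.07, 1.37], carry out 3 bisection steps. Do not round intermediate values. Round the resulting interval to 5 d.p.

[1.22000, 1.25750]

f(1.070000) = -1.169257, f(1.370000) = 1.230053 (opposite signs)
step 1: m = 1.220000, f(m) = -0.051952 < 0 → root in [1.220000, 1.370000]
step 2: m = 1.295000, f(m) = 0.567197 > 0 → root in [1.220000, 1.295000]
step 3: m = 1.257500, f(m) = 0.252318 > 0 → root in [1.220000, 1.257500]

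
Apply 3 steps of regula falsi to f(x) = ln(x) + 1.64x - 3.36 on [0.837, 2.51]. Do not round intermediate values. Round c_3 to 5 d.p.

1.71914

f(0.837000) = -2.165251, f(2.510000) = 1.676683
step 1: c = 1.779875, f(c) = 0.135539 > 0 → new bracket [0.837000, 1.779875]
step 2: c = 1.724331, f(c) = 0.012742 > 0 → new bracket [0.837000, 1.724331]
step 3: c = 1.719140, f(c) = 0.001213 > 0 → new bracket [0.837000, 1.719140]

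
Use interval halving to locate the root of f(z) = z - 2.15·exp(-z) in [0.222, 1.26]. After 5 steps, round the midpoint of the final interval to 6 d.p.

0.886969

f(0.222000) = -1.499968, f(1.260000) = 0.650144 (opposite signs)
step 1: m = 0.741000, f(m) = -0.283770 < 0 → root in [0.741000, 1.260000]
step 2: m = 1.000500, f(m) = 0.209955 > 0 → root in [0.741000, 1.000500]
step 3: m = 0.870750, f(m) = -0.029321 < 0 → root in [0.870750, 1.000500]
step 4: m = 0.935625, f(m) = 0.092093 > 0 → root in [0.870750, 0.935625]
step 5: m = 0.903187, f(m) = 0.031845 > 0 → root in [0.870750, 0.903187]
Midpoint of [0.870750, 0.903187] = 0.886969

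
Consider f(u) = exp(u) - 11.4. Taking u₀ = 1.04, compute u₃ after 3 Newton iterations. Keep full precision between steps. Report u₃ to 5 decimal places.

2.69999

Newton update: u ← u − f(u)/f'(u).
f'(u) = exp(u)
u_0 = 1.040000: f = -8.570783, f' = 2.829217 → u_1 = 1.040000 - (-8.570783)/(2.829217) = 4.069383
u_1 = 4.069383: f = 47.120866, f' = 58.520866 → u_2 = 4.069383 - (47.120866)/(58.520866) = 3.264186
u_2 = 3.264186: f = 14.758801, f' = 26.158801 → u_3 = 3.264186 - (14.758801)/(26.158801) = 2.699985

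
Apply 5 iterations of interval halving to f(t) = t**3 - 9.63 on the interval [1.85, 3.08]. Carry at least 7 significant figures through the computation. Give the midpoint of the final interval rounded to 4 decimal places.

2.1383

f(1.850000) = -3.298375, f(3.080000) = 19.588112 (opposite signs)
step 1: m = 2.465000, f(m) = 5.347895 > 0 → root in [1.850000, 2.465000]
step 2: m = 2.157500, f(m) = 0.412744 > 0 → root in [1.850000, 2.157500]
step 3: m = 2.003750, f(m) = -1.584916 < 0 → root in [2.003750, 2.157500]
step 4: m = 2.080625, f(m) = -0.622974 < 0 → root in [2.080625, 2.157500]
step 5: m = 2.119063, f(m) = -0.114507 < 0 → root in [2.119063, 2.157500]
Midpoint of [2.119063, 2.157500] = 2.138281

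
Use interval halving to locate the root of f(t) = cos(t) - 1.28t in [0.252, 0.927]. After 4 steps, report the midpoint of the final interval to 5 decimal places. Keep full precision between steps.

f(0.252000) = 0.645856, f(0.927000) = -0.586324 (opposite signs)
step 1: m = 0.589500, f(m) = 0.076659 > 0 → root in [0.589500, 0.927000]
step 2: m = 0.758250, f(m) = -0.244519 < 0 → root in [0.589500, 0.758250]
step 3: m = 0.673875, f(m) = -0.081151 < 0 → root in [0.589500, 0.673875]
step 4: m = 0.631687, f(m) = -0.001528 < 0 → root in [0.589500, 0.631687]
Midpoint of [0.589500, 0.631687] = 0.610594

0.61059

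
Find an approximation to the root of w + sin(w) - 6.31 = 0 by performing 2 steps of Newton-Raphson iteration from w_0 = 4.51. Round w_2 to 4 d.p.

4.9042

f'(w) = 1 + cos(w)
w_0 = 4.510000: f = -2.779589, f' = 0.798990 → w_1 = 4.510000 - (-2.779589)/(0.798990) = 7.988879
w_1 = 7.988879: f = 2.669794, f' = 0.865511 → w_2 = 7.988879 - (2.669794)/(0.865511) = 4.904235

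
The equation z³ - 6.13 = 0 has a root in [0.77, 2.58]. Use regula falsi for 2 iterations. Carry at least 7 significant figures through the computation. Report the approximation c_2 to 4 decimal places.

f(0.770000) = -5.673467, f(2.580000) = 11.043512
step 1: c = 1.384284, f(c) = -3.477376 < 0 → new bracket [1.384284, 2.580000]
step 2: c = 1.670627, f(c) = -1.467289 < 0 → new bracket [1.670627, 2.580000]

1.6706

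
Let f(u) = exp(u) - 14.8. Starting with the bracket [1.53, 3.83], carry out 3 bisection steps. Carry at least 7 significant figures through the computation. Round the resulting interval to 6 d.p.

[2.680000, 2.967500]

f(1.530000) = -10.181823, f(3.830000) = 31.262538 (opposite signs)
step 1: m = 2.680000, f(m) = -0.214907 < 0 → root in [2.680000, 3.830000]
step 2: m = 3.255000, f(m) = 11.119615 > 0 → root in [2.680000, 3.255000]
step 3: m = 2.967500, f(m) = 4.643251 > 0 → root in [2.680000, 2.967500]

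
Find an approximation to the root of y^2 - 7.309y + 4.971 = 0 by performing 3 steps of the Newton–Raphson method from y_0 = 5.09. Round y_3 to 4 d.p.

f'(y) = 2y - 7.309
y_0 = 5.090000: f = -6.323710, f' = 2.871000 → y_1 = 5.090000 - (-6.323710)/(2.871000) = 7.292616
y_1 = 7.292616: f = 4.851516, f' = 7.276232 → y_2 = 7.292616 - (4.851516)/(7.276232) = 6.625854
y_2 = 6.625854: f = 0.444572, f' = 5.942707 → y_3 = 6.625854 - (0.444572)/(5.942707) = 6.551044

6.5510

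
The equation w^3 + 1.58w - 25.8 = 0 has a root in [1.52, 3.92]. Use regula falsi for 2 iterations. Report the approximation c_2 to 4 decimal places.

False-position update: c = (a·f(b) − b·f(a))/(f(b) − f(a)); replace the endpoint whose sign matches f(c).
f(1.520000) = -19.886592, f(3.920000) = 40.629888
step 1: c = 2.308675, f(c) = -9.847105 < 0 → new bracket [2.308675, 3.920000]
step 2: c = 2.623014, f(c) = -3.608775 < 0 → new bracket [2.623014, 3.920000]

2.6230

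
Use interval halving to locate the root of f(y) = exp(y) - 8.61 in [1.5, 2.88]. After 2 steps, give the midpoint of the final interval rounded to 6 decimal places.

2.017500

f(1.500000) = -4.128311, f(2.880000) = 9.204273 (opposite signs)
step 1: m = 2.190000, f(m) = 0.325213 > 0 → root in [1.500000, 2.190000]
step 2: m = 1.845000, f(m) = -2.281900 < 0 → root in [1.845000, 2.190000]
Midpoint of [1.845000, 2.190000] = 2.017500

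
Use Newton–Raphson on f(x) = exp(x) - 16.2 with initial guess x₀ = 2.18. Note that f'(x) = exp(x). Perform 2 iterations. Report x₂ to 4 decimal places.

2.8088

x_0 = 2.180000: f = -7.353694, f' = 8.846306 → x_1 = 2.180000 - (-7.353694)/(8.846306) = 3.011273
x_1 = 3.011273: f = 4.113238, f' = 20.313238 → x_2 = 3.011273 - (4.113238)/(20.313238) = 2.808782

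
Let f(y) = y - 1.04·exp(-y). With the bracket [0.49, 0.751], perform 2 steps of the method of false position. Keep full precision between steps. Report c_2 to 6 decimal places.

0.581498

f(0.490000) = -0.147131, f(0.751000) = 0.260230
step 1: c = 0.584268, f(c) = 0.004454 > 0 → new bracket [0.490000, 0.584268]
step 2: c = 0.581498, f(c) = 0.000076 > 0 → new bracket [0.490000, 0.581498]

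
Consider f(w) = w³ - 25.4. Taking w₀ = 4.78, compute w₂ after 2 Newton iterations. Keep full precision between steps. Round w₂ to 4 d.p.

3.0406

f'(w) = 3w²
w_0 = 4.780000: f = 83.815352, f' = 68.545200 → w_1 = 4.780000 - (83.815352)/(68.545200) = 3.557225
w_1 = 3.557225: f = 19.612593, f' = 37.961551 → w_2 = 3.557225 - (19.612593)/(37.961551) = 3.040581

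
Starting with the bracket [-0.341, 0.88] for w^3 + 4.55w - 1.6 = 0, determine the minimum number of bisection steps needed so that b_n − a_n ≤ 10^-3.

Initial width b − a = 0.88 − -0.341 = 1.221000.
After n steps the width is (b−a)/2^n; need (b−a)/2^n ≤ 10^-3.
So n ≥ log₂(1.221000/10^-3) = log₂(1221.0000) ≈ 10.2538.
Hence n = 11.

11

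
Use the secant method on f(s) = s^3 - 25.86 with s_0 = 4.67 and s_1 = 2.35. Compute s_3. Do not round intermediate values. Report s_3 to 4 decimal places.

3.0262

Secant update: s_(k+1) = s_k − f(s_k)·(s_k − s_(k-1))/(f(s_k) − f(s_(k-1))).
f(s_0) = 75.987563, f(s_1) = -12.882125
s_2 = 2.350000 - (-12.882125)·(2.350000 - 4.670000)/(-12.882125 - (75.987563)) = 2.686296; f(s_2) = -6.475186
s_3 = 2.686296 - (-6.475186)·(2.686296 - 2.350000)/(-6.475186 - (-12.882125)) = 3.026174; f(s_3) = 1.852893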